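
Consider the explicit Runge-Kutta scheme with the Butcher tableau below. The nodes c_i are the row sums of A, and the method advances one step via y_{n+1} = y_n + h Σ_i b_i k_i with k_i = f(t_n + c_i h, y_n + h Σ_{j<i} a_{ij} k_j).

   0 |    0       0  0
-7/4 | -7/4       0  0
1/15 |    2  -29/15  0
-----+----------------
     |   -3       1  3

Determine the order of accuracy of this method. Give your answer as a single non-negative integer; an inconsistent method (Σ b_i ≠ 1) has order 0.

1

b = (-3, 1, 3)
c = (0, -7/4, 1/15)
Ac = (0, 0, 203/60)
Σ b_i: (-3)·1 + 1·1 + 3·1 = 1 ✓
b·c: 1·(-7/4) + 3·1/15 = -31/20 ≠ 1/2 ⇒ order 1.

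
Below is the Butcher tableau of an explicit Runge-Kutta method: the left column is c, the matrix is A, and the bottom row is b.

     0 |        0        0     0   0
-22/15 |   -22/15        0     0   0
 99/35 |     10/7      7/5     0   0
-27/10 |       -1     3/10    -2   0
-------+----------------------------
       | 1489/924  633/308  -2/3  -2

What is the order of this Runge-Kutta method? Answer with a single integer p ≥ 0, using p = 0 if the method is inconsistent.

b = (1489/924, 633/308, -2/3, -2)
c = (0, -22/15, 99/35, -27/10)
Ac = (0, 0, -154/75, -1067/175)
Σ b_i: 1489/924·1 + 633/308·1 + (-2/3)·1 + (-2)·1 = 1 ✓
b·c: 633/308·(-22/15) + (-2/3)·99/35 + (-2)·(-27/10) = 1/2 ✓
b·c²: 633/308·484/225 + (-2/3)·9801/1225 + (-2)·729/100 = -113873/7350 ≠ 1/3 ⇒ order 2.
b·Ac: (-2/3)·(-154/75) + (-2)·(-1067/175) = 21362/1575 ≠ 1/6

2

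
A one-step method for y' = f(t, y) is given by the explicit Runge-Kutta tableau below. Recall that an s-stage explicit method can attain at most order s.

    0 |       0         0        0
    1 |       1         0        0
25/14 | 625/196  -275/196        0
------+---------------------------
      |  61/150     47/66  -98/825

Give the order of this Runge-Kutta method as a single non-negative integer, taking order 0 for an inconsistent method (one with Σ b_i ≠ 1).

3

b = (61/150, 47/66, -98/825)
c = (0, 1, 25/14)
Ac = (0, 0, -275/196)
Σ b_i: 61/150·1 + 47/66·1 + (-98/825)·1 = 1 ✓
b·c: 47/66·1 + (-98/825)·25/14 = 1/2 ✓
b·c²: 47/66·1 + (-98/825)·625/196 = 1/3 ✓
b·Ac: (-98/825)·(-275/196) = 1/6 ✓; 3 stages ⇒ order 3.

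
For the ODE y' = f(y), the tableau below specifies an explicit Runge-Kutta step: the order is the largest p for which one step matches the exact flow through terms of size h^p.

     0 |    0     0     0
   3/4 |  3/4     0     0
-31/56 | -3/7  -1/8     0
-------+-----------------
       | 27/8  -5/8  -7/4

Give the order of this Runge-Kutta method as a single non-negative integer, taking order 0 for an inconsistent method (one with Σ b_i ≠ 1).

b = (27/8, -5/8, -7/4)
c = (0, 3/4, -31/56)
Ac = (0, 0, -3/32)
Σ b_i: 27/8·1 + (-5/8)·1 + (-7/4)·1 = 1 ✓
b·c: (-5/8)·3/4 + (-7/4)·(-31/56) = 1/2 ✓
b·c²: (-5/8)·9/16 + (-7/4)·961/3136 = -1591/1792 ≠ 1/3 ⇒ order 2.
b·Ac: (-7/4)·(-3/32) = 21/128 ≠ 1/6

2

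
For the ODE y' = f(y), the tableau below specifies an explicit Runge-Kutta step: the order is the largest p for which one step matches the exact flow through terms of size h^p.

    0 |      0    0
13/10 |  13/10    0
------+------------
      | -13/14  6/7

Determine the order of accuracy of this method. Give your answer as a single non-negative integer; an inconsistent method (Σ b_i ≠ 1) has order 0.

b = (-13/14, 6/7)
c = (0, 13/10)
Σ b_i: (-13/14)·1 + 6/7·1 = -1/14 ≠ 1 ⇒ order 0.

0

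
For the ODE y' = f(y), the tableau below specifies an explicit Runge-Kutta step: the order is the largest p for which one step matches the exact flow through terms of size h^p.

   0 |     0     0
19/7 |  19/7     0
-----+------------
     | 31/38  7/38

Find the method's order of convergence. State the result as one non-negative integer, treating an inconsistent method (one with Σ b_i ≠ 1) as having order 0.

b = (31/38, 7/38)
c = (0, 19/7)
Σ b_i: 31/38·1 + 7/38·1 = 1 ✓
b·c: 7/38·19/7 = 1/2 ✓; 2 stages ⇒ order 2.

2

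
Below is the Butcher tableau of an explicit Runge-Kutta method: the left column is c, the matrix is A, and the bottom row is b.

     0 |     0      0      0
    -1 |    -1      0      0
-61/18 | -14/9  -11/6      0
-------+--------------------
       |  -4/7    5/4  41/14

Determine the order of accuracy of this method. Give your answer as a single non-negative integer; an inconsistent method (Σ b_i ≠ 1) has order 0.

0

b = (-4/7, 5/4, 41/14)
c = (0, -1, -61/18)
Ac = (0, 0, 11/6)
Σ b_i: (-4/7)·1 + 5/4·1 + 41/14·1 = 101/28 ≠ 1 ⇒ order 0.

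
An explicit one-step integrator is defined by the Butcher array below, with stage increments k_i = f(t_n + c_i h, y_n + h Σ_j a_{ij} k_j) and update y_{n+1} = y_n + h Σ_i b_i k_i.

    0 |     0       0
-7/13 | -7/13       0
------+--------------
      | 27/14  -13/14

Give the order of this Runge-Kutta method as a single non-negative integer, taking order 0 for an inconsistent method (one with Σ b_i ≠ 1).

2

b = (27/14, -13/14)
c = (0, -7/13)
Σ b_i: 27/14·1 + (-13/14)·1 = 1 ✓
b·c: (-13/14)·(-7/13) = 1/2 ✓; 2 stages ⇒ order 2.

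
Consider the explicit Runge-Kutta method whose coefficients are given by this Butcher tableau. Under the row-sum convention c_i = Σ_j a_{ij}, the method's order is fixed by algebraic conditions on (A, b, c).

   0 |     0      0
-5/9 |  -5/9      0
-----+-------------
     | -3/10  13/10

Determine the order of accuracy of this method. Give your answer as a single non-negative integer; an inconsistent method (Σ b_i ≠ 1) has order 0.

b = (-3/10, 13/10)
c = (0, -5/9)
Σ b_i: (-3/10)·1 + 13/10·1 = 1 ✓
b·c: 13/10·(-5/9) = -13/18 ≠ 1/2 ⇒ order 1.

1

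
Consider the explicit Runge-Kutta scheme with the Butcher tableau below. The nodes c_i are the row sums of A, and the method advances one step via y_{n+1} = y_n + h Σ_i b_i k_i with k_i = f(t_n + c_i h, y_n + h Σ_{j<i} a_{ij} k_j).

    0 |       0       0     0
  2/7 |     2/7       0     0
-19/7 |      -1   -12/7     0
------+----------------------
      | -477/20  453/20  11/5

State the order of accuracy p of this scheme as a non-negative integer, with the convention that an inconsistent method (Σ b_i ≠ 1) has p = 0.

b = (-477/20, 453/20, 11/5)
c = (0, 2/7, -19/7)
Ac = (0, 0, -24/49)
Σ b_i: (-477/20)·1 + 453/20·1 + 11/5·1 = 1 ✓
b·c: 453/20·2/7 + 11/5·(-19/7) = 1/2 ✓
b·c²: 453/20·4/49 + 11/5·361/49 = 632/35 ≠ 1/3 ⇒ order 2.
b·Ac: 11/5·(-24/49) = -264/245 ≠ 1/6

2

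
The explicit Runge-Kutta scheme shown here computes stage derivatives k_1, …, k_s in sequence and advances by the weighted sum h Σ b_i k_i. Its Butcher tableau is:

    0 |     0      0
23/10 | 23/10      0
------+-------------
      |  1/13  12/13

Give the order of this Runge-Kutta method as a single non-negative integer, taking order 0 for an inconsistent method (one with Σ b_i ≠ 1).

1

b = (1/13, 12/13)
c = (0, 23/10)
Σ b_i: 1/13·1 + 12/13·1 = 1 ✓
b·c: 12/13·23/10 = 138/65 ≠ 1/2 ⇒ order 1.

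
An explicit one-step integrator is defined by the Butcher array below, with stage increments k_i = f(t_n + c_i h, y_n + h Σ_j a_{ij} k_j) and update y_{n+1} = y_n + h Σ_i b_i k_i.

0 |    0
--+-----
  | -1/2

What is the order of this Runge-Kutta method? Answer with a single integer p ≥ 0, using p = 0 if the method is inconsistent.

b = (-1/2)
c = (0)
Σ b_i: (-1/2)·1 = -1/2 ≠ 1 ⇒ order 0.

0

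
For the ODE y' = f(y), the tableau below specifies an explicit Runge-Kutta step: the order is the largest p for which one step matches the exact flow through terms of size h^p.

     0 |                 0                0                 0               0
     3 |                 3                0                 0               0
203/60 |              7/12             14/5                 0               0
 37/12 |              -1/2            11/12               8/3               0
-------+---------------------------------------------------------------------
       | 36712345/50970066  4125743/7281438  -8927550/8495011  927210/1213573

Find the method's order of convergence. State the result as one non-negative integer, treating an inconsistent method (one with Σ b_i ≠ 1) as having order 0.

3

b = (36712345/50970066, 4125743/7281438, -8927550/8495011, 927210/1213573)
c = (0, 3, 203/60, 37/12)
Ac = (0, 0, 42/5, 2119/180)
Σ b_i: 36712345/50970066·1 + 4125743/7281438·1 + (-8927550/8495011)·1 + 927210/1213573·1 = 1 ✓
b·c: 4125743/7281438·3 + (-8927550/8495011)·203/60 + 927210/1213573·37/12 = 1/2 ✓
b·c²: 4125743/7281438·9 + (-8927550/8495011)·41209/3600 + 927210/1213573·1369/144 = 1/3 ✓
b·Ac: (-8927550/8495011)·42/5 + 927210/1213573·2119/180 = 1/6 ✓
b·c³: 4125743/7281438·27 + (-8927550/8495011)·8365427/216000 + 927210/1213573·50653/1728 = -2626662061/873772560 ≠ 1/4 ⇒ order 3.
b·(c∘Ac): (-8927550/8495011)·1421/50 + 927210/1213573·78403/2160 = -186499895/87377256 ≠ 1/8
b·Ac²: (-8927550/8495011)·126/5 + 927210/1213573·104693/2700 = 343220351/109221570 ≠ 1/12
b·A²c: 927210/1213573·112/5 = 20769504/1213573 ≠ 1/24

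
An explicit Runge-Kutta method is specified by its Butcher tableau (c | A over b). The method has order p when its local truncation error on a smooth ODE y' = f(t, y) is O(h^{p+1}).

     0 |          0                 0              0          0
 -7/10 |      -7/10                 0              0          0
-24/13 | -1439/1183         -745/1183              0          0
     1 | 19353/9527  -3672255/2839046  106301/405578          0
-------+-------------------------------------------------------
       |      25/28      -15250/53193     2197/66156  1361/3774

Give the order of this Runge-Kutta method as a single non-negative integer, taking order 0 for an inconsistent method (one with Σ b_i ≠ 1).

b = (25/28, -15250/53193, 2197/66156, 1361/3774)
c = (0, -7/10, -24/13, 1)
Ac = (0, 0, 149/338, 2295/5444)
Σ b_i: 25/28·1 + (-15250/53193)·1 + 2197/66156·1 + 1361/3774·1 = 1 ✓
b·c: (-15250/53193)·(-7/10) + 2197/66156·(-24/13) + 1361/3774·1 = 1/2 ✓
b·c²: (-15250/53193)·49/100 + 2197/66156·576/169 + 1361/3774·1 = 1/3 ✓
b·Ac: 2197/66156·149/338 + 1361/3774·2295/5444 = 1/6 ✓
b·c³: (-15250/53193)·(-343/1000) + 2197/66156·(-13824/2197) + 1361/3774·1 = 1/4 ✓
b·(c∘Ac): 2197/66156·(-1788/2197) + 1361/3774·2295/5444 = 1/8 ✓
b·Ac²: 2197/66156·(-1043/3380) + 1361/3774·14127/54440 = 1/12 ✓
b·A²c: 1361/3774·629/5444 = 1/24 ✓; 4 stages ⇒ order 4.

4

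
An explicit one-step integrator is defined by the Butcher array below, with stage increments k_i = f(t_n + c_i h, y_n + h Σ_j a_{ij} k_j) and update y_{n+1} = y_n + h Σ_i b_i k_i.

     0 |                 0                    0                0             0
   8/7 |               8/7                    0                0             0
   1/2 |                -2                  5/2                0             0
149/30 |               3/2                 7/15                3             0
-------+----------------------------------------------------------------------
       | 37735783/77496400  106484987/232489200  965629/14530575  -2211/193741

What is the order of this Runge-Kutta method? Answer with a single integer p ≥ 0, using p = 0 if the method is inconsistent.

3

b = (37735783/77496400, 106484987/232489200, 965629/14530575, -2211/193741)
c = (0, 8/7, 1/2, 149/30)
Ac = (0, 0, 20/7, 61/30)
Σ b_i: 37735783/77496400·1 + 106484987/232489200·1 + 965629/14530575·1 + (-2211/193741)·1 = 1 ✓
b·c: 106484987/232489200·8/7 + 965629/14530575·1/2 + (-2211/193741)·149/30 = 1/2 ✓
b·c²: 106484987/232489200·64/49 + 965629/14530575·1/4 + (-2211/193741)·22201/900 = 1/3 ✓
b·Ac: 965629/14530575·20/7 + (-2211/193741)·61/30 = 1/6 ✓
b·c³: 106484987/232489200·512/343 + 965629/14530575·1/8 + (-2211/193741)·3307949/27000 = -4309685963/6102841500 ≠ 1/4 ⇒ order 3.
b·(c∘Ac): 965629/14530575·10/7 + (-2211/193741)·9089/900 = -393571/19374100 ≠ 1/8
b·Ac²: 965629/14530575·160/49 + (-2211/193741)·571/420 = 468421/2324892 ≠ 1/12
b·A²c: (-2211/193741)·60/7 = -132660/1356187 ≠ 1/24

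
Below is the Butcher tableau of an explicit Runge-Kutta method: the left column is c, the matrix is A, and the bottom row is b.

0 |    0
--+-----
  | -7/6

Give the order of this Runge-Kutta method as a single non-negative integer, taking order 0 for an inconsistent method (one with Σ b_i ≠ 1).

b = (-7/6)
c = (0)
Σ b_i: (-7/6)·1 = -7/6 ≠ 1 ⇒ order 0.

0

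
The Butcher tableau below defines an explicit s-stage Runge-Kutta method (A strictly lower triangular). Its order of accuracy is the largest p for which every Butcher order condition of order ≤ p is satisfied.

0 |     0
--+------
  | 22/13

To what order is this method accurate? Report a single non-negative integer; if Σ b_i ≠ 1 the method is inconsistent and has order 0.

b = (22/13)
c = (0)
Σ b_i: 22/13·1 = 22/13 ≠ 1 ⇒ order 0.

0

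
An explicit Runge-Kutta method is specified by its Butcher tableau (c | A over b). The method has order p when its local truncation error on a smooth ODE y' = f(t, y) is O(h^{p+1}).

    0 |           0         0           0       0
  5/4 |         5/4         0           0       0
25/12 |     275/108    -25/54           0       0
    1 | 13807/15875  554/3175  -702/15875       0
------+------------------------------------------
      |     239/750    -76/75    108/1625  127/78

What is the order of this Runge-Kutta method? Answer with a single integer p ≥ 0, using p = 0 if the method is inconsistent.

4

b = (239/750, -76/75, 108/1625, 127/78)
c = (0, 5/4, 25/12, 1)
Ac = (0, 0, -125/216, 16/127)
Σ b_i: 239/750·1 + (-76/75)·1 + 108/1625·1 + 127/78·1 = 1 ✓
b·c: (-76/75)·5/4 + 108/1625·25/12 + 127/78·1 = 1/2 ✓
b·c²: (-76/75)·25/16 + 108/1625·625/144 + 127/78·1 = 1/3 ✓
b·Ac: 108/1625·(-125/216) + 127/78·16/127 = 1/6 ✓
b·c³: (-76/75)·125/64 + 108/1625·15625/1728 + 127/78·1 = 1/4 ✓
b·(c∘Ac): 108/1625·(-3125/2592) + 127/78·16/127 = 1/8 ✓
b·Ac²: 108/1625·(-625/864) + 127/78·41/508 = 1/12 ✓
b·A²c: 127/78·13/508 = 1/24 ✓; 4 stages ⇒ order 4.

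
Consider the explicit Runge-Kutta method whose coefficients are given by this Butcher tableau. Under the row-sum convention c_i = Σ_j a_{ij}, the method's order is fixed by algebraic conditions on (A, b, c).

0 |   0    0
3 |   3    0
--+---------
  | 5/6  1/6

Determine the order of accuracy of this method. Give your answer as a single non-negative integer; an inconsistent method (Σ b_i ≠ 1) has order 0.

2

b = (5/6, 1/6)
c = (0, 3)
Σ b_i: 5/6·1 + 1/6·1 = 1 ✓
b·c: 1/6·3 = 1/2 ✓; 2 stages ⇒ order 2.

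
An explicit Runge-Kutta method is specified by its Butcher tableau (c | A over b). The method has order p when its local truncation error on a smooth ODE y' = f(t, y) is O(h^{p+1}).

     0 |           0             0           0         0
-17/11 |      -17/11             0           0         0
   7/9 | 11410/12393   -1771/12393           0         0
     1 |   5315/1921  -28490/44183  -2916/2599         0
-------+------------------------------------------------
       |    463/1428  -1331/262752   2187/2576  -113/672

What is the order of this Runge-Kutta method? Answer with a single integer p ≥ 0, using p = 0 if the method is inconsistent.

b = (463/1428, -1331/262752, 2187/2576, -113/672)
c = (0, -17/11, 7/9, 1)
Ac = (0, 0, 161/729, 14/113)
Σ b_i: 463/1428·1 + (-1331/262752)·1 + 2187/2576·1 + (-113/672)·1 = 1 ✓
b·c: (-1331/262752)·(-17/11) + 2187/2576·7/9 + (-113/672)·1 = 1/2 ✓
b·c²: (-1331/262752)·289/121 + 2187/2576·49/81 + (-113/672)·1 = 1/3 ✓
b·Ac: 2187/2576·161/729 + (-113/672)·14/113 = 1/6 ✓
b·c³: (-1331/262752)·(-4913/1331) + 2187/2576·343/729 + (-113/672)·1 = 1/4 ✓
b·(c∘Ac): 2187/2576·1127/6561 + (-113/672)·14/113 = 1/8 ✓
b·Ac²: 2187/2576·(-2737/8019) + (-113/672)·(-2758/1243) = 1/12 ✓
b·A²c: (-113/672)·(-28/113) = 1/24 ✓; 4 stages ⇒ order 4.

4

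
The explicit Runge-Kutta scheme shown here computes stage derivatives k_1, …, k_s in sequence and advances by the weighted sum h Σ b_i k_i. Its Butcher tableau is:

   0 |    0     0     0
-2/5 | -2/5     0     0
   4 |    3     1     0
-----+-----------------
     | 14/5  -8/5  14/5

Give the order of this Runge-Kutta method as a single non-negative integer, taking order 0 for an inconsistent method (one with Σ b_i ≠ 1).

b = (14/5, -8/5, 14/5)
c = (0, -2/5, 4)
Ac = (0, 0, -2/5)
Σ b_i: 14/5·1 + (-8/5)·1 + 14/5·1 = 4 ≠ 1 ⇒ order 0.

0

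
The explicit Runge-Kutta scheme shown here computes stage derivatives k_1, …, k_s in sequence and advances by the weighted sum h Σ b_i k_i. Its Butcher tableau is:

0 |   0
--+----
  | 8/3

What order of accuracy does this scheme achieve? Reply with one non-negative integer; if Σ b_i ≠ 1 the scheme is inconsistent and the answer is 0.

b = (8/3)
c = (0)
Σ b_i: 8/3·1 = 8/3 ≠ 1 ⇒ order 0.

0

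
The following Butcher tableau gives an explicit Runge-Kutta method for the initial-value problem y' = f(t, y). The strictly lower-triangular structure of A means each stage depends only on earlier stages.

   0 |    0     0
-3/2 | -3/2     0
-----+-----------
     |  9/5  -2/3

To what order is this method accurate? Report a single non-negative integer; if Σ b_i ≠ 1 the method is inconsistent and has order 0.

0

b = (9/5, -2/3)
c = (0, -3/2)
Σ b_i: 9/5·1 + (-2/3)·1 = 17/15 ≠ 1 ⇒ order 0.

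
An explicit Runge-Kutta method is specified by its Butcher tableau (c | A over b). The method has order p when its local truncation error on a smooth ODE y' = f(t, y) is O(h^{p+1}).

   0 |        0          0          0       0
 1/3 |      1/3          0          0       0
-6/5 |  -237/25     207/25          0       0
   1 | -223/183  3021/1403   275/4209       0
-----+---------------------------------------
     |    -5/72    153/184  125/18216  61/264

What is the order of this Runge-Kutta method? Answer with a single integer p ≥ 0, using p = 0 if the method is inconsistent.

b = (-5/72, 153/184, 125/18216, 61/264)
c = (0, 1/3, -6/5, 1)
Ac = (0, 0, 69/25, 39/61)
Σ b_i: (-5/72)·1 + 153/184·1 + 125/18216·1 + 61/264·1 = 1 ✓
b·c: 153/184·1/3 + 125/18216·(-6/5) + 61/264·1 = 1/2 ✓
b·c²: 153/184·1/9 + 125/18216·36/25 + 61/264·1 = 1/3 ✓
b·Ac: 125/18216·69/25 + 61/264·39/61 = 1/6 ✓
b·c³: 153/184·1/27 + 125/18216·(-216/125) + 61/264·1 = 1/4 ✓
b·(c∘Ac): 125/18216·(-414/125) + 61/264·39/61 = 1/8 ✓
b·Ac²: 125/18216·23/25 + 61/264·1/3 = 1/12 ✓
b·A²c: 61/264·11/61 = 1/24 ✓; 4 stages ⇒ order 4.

4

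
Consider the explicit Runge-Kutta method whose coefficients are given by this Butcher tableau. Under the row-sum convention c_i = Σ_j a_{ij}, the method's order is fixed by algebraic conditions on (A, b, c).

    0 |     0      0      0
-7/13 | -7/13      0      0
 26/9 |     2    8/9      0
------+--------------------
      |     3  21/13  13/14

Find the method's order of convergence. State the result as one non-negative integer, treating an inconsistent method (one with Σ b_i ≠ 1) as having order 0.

0

b = (3, 21/13, 13/14)
c = (0, -7/13, 26/9)
Ac = (0, 0, -56/117)
Σ b_i: 3·1 + 21/13·1 + 13/14·1 = 1009/182 ≠ 1 ⇒ order 0.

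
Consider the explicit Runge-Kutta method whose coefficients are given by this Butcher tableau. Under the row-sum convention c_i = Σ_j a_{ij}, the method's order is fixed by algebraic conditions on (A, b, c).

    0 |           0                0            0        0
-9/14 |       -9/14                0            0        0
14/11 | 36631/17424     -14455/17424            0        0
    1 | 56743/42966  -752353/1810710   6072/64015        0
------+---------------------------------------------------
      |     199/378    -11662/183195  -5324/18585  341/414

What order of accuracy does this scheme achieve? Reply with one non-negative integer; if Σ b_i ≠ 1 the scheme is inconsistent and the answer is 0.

b = (199/378, -11662/183195, -5324/18585, 341/414)
c = (0, -9/14, 14/11, 1)
Ac = (0, 0, 2065/3872, 529/1364)
Σ b_i: 199/378·1 + (-11662/183195)·1 + (-5324/18585)·1 + 341/414·1 = 1 ✓
b·c: (-11662/183195)·(-9/14) + (-5324/18585)·14/11 + 341/414·1 = 1/2 ✓
b·c²: (-11662/183195)·81/196 + (-5324/18585)·196/121 + 341/414·1 = 1/3 ✓
b·Ac: (-5324/18585)·2065/3872 + 341/414·529/1364 = 1/6 ✓
b·c³: (-11662/183195)·(-729/2744) + (-5324/18585)·2744/1331 + 341/414·1 = 1/4 ✓
b·(c∘Ac): (-5324/18585)·14455/21296 + 341/414·529/1364 = 1/8 ✓
b·Ac²: (-5324/18585)·(-2655/7744) + 341/414·(-345/19096) = 1/12 ✓
b·A²c: 341/414·69/1364 = 1/24 ✓; 4 stages ⇒ order 4.

4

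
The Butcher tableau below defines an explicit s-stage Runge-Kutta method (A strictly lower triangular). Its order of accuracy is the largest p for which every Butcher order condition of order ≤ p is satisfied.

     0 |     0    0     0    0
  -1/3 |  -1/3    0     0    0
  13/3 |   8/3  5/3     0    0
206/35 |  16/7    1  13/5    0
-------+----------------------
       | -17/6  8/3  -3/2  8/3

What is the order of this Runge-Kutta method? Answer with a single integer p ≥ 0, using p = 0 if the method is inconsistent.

b = (-17/6, 8/3, -3/2, 8/3)
c = (0, -1/3, 13/3, 206/35)
Ac = (0, 0, -5/9, 164/15)
Σ b_i: (-17/6)·1 + 8/3·1 + (-3/2)·1 + 8/3·1 = 1 ✓
b·c: 8/3·(-1/3) + (-3/2)·13/3 + 8/3·206/35 = 5233/630 ≠ 1/2 ⇒ order 1.

1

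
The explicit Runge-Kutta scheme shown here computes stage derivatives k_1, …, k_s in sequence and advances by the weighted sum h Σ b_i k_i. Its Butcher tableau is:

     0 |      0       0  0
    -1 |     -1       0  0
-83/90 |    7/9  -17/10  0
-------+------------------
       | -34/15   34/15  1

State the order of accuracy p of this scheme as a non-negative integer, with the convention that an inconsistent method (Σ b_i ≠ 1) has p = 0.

1

b = (-34/15, 34/15, 1)
c = (0, -1, -83/90)
Ac = (0, 0, 17/10)
Σ b_i: (-34/15)·1 + 34/15·1 + 1·1 = 1 ✓
b·c: 34/15·(-1) + 1·(-83/90) = -287/90 ≠ 1/2 ⇒ order 1.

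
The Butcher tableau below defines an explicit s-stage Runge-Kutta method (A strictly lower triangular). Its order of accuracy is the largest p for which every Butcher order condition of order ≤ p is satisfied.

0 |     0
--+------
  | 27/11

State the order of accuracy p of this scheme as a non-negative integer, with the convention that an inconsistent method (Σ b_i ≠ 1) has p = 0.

b = (27/11)
c = (0)
Σ b_i: 27/11·1 = 27/11 ≠ 1 ⇒ order 0.

0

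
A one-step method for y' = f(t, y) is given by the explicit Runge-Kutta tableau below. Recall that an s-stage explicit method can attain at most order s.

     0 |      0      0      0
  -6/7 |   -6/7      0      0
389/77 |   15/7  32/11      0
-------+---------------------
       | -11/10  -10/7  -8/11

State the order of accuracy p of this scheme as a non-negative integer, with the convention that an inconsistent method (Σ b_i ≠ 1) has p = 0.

b = (-11/10, -10/7, -8/11)
c = (0, -6/7, 389/77)
Ac = (0, 0, -192/77)
Σ b_i: (-11/10)·1 + (-10/7)·1 + (-8/11)·1 = -2507/770 ≠ 1 ⇒ order 0.

0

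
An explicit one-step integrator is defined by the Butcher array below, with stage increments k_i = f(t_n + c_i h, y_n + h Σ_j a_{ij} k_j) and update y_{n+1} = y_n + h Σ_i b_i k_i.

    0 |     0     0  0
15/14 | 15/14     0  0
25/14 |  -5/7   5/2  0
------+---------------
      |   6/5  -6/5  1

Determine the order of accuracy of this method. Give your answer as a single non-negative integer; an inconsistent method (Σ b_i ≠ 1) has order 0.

b = (6/5, -6/5, 1)
c = (0, 15/14, 25/14)
Ac = (0, 0, 75/28)
Σ b_i: 6/5·1 + (-6/5)·1 + 1·1 = 1 ✓
b·c: (-6/5)·15/14 + 1·25/14 = 1/2 ✓
b·c²: (-6/5)·225/196 + 1·625/196 = 355/196 ≠ 1/3 ⇒ order 2.
b·Ac: 1·75/28 = 75/28 ≠ 1/6

2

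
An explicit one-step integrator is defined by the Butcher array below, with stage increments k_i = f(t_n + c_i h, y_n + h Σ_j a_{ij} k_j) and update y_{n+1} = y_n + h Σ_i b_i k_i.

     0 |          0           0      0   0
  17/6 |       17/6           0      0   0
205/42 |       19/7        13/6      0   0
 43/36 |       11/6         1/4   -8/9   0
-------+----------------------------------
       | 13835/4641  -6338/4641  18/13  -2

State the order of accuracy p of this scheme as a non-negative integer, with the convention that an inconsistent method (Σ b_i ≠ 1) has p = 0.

b = (13835/4641, -6338/4641, 18/13, -2)
c = (0, 17/6, 205/42, 43/36)
Ac = (0, 0, 221/36, -5489/1512)
Σ b_i: 13835/4641·1 + (-6338/4641)·1 + 18/13·1 + (-2)·1 = 1 ✓
b·c: (-6338/4641)·17/6 + 18/13·205/42 + (-2)·43/36 = 1/2 ✓
b·c²: (-6338/4641)·289/36 + 18/13·42025/1764 + (-2)·1849/1296 = 7912955/412776 ≠ 1/3 ⇒ order 2.
b·Ac: 18/13·221/36 + (-2)·(-5489/1512) = 11915/756 ≠ 1/6

2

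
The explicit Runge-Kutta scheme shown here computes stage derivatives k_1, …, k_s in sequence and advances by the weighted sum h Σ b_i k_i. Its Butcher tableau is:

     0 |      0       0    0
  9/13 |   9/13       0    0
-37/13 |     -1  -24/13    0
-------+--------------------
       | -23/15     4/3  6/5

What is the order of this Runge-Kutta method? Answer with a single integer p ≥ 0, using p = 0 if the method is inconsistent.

1

b = (-23/15, 4/3, 6/5)
c = (0, 9/13, -37/13)
Ac = (0, 0, -216/169)
Σ b_i: (-23/15)·1 + 4/3·1 + 6/5·1 = 1 ✓
b·c: 4/3·9/13 + 6/5·(-37/13) = -162/65 ≠ 1/2 ⇒ order 1.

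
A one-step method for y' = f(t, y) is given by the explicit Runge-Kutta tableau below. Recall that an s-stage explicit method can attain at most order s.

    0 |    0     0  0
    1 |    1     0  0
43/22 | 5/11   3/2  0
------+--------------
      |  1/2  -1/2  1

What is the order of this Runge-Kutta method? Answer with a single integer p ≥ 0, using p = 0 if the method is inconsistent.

b = (1/2, -1/2, 1)
c = (0, 1, 43/22)
Ac = (0, 0, 3/2)
Σ b_i: 1/2·1 + (-1/2)·1 + 1·1 = 1 ✓
b·c: (-1/2)·1 + 1·43/22 = 16/11 ≠ 1/2 ⇒ order 1.

1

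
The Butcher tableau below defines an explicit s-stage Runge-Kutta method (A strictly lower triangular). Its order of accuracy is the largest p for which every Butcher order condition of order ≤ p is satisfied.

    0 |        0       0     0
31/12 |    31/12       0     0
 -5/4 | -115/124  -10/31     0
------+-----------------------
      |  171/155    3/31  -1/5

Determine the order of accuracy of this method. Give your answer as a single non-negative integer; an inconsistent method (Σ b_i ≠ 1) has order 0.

b = (171/155, 3/31, -1/5)
c = (0, 31/12, -5/4)
Ac = (0, 0, -5/6)
Σ b_i: 171/155·1 + 3/31·1 + (-1/5)·1 = 1 ✓
b·c: 3/31·31/12 + (-1/5)·(-5/4) = 1/2 ✓
b·c²: 3/31·961/144 + (-1/5)·25/16 = 1/3 ✓
b·Ac: (-1/5)·(-5/6) = 1/6 ✓; 3 stages ⇒ order 3.

3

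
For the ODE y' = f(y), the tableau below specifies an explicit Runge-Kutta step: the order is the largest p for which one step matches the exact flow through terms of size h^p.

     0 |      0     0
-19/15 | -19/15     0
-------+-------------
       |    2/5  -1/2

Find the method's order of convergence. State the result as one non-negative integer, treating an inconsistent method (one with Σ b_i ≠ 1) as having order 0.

0

b = (2/5, -1/2)
c = (0, -19/15)
Σ b_i: 2/5·1 + (-1/2)·1 = -1/10 ≠ 1 ⇒ order 0.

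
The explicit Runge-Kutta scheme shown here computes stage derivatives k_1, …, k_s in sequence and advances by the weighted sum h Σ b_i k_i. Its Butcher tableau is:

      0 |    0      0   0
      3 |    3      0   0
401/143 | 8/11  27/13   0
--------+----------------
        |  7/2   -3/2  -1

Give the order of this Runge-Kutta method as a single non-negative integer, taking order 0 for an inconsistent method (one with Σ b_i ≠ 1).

b = (7/2, -3/2, -1)
c = (0, 3, 401/143)
Ac = (0, 0, 81/13)
Σ b_i: 7/2·1 + (-3/2)·1 + (-1)·1 = 1 ✓
b·c: (-3/2)·3 + (-1)·401/143 = -2089/286 ≠ 1/2 ⇒ order 1.

1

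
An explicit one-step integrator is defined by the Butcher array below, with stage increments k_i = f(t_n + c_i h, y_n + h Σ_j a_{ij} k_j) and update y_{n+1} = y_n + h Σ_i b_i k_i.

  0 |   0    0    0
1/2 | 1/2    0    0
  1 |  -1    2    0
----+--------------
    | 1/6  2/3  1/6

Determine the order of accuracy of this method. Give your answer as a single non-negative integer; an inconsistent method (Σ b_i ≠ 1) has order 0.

3

b = (1/6, 2/3, 1/6)
c = (0, 1/2, 1)
Ac = (0, 0, 1)
Σ b_i: 1/6·1 + 2/3·1 + 1/6·1 = 1 ✓
b·c: 2/3·1/2 + 1/6·1 = 1/2 ✓
b·c²: 2/3·1/4 + 1/6·1 = 1/3 ✓
b·Ac: 1/6·1 = 1/6 ✓; 3 stages ⇒ order 3.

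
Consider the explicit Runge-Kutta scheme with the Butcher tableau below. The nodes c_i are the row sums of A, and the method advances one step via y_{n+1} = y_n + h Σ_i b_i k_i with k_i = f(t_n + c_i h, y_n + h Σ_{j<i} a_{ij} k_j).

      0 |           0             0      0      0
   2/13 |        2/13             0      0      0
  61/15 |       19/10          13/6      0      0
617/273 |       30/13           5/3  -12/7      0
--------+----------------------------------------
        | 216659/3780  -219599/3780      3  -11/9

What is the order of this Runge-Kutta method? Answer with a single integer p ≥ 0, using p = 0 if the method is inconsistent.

2

b = (216659/3780, -219599/3780, 3, -11/9)
c = (0, 2/13, 61/15, 617/273)
Ac = (0, 0, 1/3, -9166/1365)
Σ b_i: 216659/3780·1 + (-219599/3780)·1 + 3·1 + (-11/9)·1 = 1 ✓
b·c: (-219599/3780)·2/13 + 3·61/15 + (-11/9)·617/273 = 1/2 ✓
b·c²: (-219599/3780)·4/169 + 3·3721/225 + (-11/9)·380689/74529 = 704219857/16769025 ≠ 1/3 ⇒ order 2.
b·Ac: 3·1/3 + (-11/9)·(-9166/1365) = 113111/12285 ≠ 1/6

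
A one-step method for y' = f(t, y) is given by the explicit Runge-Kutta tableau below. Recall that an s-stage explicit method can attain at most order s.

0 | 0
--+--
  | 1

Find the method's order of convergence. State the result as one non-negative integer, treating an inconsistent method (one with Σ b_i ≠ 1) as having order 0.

b = (1)
c = (0)
Σ b_i: 1·1 = 1 ✓; 1 stage ⇒ order 1.

1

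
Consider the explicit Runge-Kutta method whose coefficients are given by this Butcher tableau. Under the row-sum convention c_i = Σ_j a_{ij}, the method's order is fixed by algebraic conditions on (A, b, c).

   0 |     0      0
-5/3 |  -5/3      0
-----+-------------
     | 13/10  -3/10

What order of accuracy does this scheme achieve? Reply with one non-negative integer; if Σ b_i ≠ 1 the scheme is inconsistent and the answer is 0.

2

b = (13/10, -3/10)
c = (0, -5/3)
Σ b_i: 13/10·1 + (-3/10)·1 = 1 ✓
b·c: (-3/10)·(-5/3) = 1/2 ✓; 2 stages ⇒ order 2.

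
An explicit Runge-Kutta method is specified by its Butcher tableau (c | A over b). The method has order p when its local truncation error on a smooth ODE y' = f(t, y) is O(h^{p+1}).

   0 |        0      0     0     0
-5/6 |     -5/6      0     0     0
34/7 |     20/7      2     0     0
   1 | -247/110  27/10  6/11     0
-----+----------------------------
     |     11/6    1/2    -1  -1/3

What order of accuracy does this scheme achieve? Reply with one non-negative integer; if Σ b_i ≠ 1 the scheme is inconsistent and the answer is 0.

1

b = (11/6, 1/2, -1, -1/3)
c = (0, -5/6, 34/7, 1)
Ac = (0, 0, -5/3, 123/308)
Σ b_i: 11/6·1 + 1/2·1 + (-1)·1 + (-1/3)·1 = 1 ✓
b·c: 1/2·(-5/6) + (-1)·34/7 + (-1/3)·1 = -157/28 ≠ 1/2 ⇒ order 1.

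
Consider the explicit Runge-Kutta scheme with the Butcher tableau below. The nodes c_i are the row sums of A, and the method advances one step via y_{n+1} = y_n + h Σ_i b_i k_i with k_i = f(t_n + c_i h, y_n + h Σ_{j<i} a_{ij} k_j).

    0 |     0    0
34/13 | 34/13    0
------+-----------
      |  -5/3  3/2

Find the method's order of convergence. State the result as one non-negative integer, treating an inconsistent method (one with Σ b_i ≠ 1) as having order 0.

b = (-5/3, 3/2)
c = (0, 34/13)
Σ b_i: (-5/3)·1 + 3/2·1 = -1/6 ≠ 1 ⇒ order 0.

0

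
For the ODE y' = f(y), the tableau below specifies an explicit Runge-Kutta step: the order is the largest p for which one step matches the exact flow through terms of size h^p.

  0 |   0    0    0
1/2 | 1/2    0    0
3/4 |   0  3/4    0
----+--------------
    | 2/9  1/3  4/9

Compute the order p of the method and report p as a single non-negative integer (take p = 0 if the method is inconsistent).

3

b = (2/9, 1/3, 4/9)
c = (0, 1/2, 3/4)
Ac = (0, 0, 3/8)
Σ b_i: 2/9·1 + 1/3·1 + 4/9·1 = 1 ✓
b·c: 1/3·1/2 + 4/9·3/4 = 1/2 ✓
b·c²: 1/3·1/4 + 4/9·9/16 = 1/3 ✓
b·Ac: 4/9·3/8 = 1/6 ✓; 3 stages ⇒ order 3.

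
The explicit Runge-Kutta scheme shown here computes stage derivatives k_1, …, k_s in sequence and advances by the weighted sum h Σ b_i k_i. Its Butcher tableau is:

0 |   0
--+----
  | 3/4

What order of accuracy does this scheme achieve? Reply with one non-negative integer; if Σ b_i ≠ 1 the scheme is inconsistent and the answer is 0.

0

b = (3/4)
c = (0)
Σ b_i: 3/4·1 = 3/4 ≠ 1 ⇒ order 0.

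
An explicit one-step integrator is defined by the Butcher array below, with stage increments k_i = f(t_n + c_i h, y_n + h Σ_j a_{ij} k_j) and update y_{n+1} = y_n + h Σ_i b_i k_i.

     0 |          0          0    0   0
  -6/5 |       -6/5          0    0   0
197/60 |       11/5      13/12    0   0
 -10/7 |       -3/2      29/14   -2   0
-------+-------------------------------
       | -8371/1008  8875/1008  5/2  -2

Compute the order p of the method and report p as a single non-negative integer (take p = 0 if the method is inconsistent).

b = (-8371/1008, 8875/1008, 5/2, -2)
c = (0, -6/5, 197/60, -10/7)
Ac = (0, 0, -13/10, -1901/210)
Σ b_i: (-8371/1008)·1 + 8875/1008·1 + 5/2·1 + (-2)·1 = 1 ✓
b·c: 8875/1008·(-6/5) + 5/2·197/60 + (-2)·(-10/7) = 1/2 ✓
b·c²: 8875/1008·36/25 + 5/2·38809/3600 + (-2)·100/49 = 2508241/70560 ≠ 1/3 ⇒ order 2.
b·Ac: 5/2·(-13/10) + (-2)·(-1901/210) = 6239/420 ≠ 1/6

2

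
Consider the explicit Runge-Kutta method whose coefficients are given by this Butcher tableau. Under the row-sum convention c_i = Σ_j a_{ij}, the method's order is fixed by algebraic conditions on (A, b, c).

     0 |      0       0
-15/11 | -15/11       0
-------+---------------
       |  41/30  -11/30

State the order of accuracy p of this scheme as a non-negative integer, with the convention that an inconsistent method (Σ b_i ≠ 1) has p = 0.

b = (41/30, -11/30)
c = (0, -15/11)
Σ b_i: 41/30·1 + (-11/30)·1 = 1 ✓
b·c: (-11/30)·(-15/11) = 1/2 ✓; 2 stages ⇒ order 2.

2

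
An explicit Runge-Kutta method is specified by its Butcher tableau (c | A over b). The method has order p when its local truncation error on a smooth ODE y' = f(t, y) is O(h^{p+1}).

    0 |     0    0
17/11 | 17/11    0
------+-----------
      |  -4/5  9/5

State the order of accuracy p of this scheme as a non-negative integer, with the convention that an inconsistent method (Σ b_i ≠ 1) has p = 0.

1

b = (-4/5, 9/5)
c = (0, 17/11)
Σ b_i: (-4/5)·1 + 9/5·1 = 1 ✓
b·c: 9/5·17/11 = 153/55 ≠ 1/2 ⇒ order 1.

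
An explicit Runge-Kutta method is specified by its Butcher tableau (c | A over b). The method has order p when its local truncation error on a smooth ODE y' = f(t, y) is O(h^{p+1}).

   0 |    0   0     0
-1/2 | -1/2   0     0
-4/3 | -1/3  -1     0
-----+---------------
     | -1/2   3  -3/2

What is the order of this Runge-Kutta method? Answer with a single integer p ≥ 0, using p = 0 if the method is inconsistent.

b = (-1/2, 3, -3/2)
c = (0, -1/2, -4/3)
Ac = (0, 0, 1/2)
Σ b_i: (-1/2)·1 + 3·1 + (-3/2)·1 = 1 ✓
b·c: 3·(-1/2) + (-3/2)·(-4/3) = 1/2 ✓
b·c²: 3·1/4 + (-3/2)·16/9 = -23/12 ≠ 1/3 ⇒ order 2.
b·Ac: (-3/2)·1/2 = -3/4 ≠ 1/6

2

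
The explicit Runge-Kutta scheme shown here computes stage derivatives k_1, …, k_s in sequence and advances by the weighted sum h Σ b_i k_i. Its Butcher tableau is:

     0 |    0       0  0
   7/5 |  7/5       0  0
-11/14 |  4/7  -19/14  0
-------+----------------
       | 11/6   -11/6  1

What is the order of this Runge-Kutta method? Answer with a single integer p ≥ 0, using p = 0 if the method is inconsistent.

1

b = (11/6, -11/6, 1)
c = (0, 7/5, -11/14)
Ac = (0, 0, -19/10)
Σ b_i: 11/6·1 + (-11/6)·1 + 1·1 = 1 ✓
b·c: (-11/6)·7/5 + 1·(-11/14) = -352/105 ≠ 1/2 ⇒ order 1.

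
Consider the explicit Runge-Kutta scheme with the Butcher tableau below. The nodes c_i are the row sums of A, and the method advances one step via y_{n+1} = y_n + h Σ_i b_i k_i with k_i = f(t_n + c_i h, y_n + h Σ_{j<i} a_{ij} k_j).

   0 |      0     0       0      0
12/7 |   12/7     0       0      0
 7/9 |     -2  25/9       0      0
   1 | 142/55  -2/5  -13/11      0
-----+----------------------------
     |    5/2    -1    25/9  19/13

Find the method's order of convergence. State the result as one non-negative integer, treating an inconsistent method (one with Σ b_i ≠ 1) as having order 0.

b = (5/2, -1, 25/9, 19/13)
c = (0, 12/7, 7/9, 1)
Ac = (0, 0, 100/21, -5561/3465)
Σ b_i: 5/2·1 + (-1)·1 + 25/9·1 + 19/13·1 = 1343/234 ≠ 1 ⇒ order 0.

0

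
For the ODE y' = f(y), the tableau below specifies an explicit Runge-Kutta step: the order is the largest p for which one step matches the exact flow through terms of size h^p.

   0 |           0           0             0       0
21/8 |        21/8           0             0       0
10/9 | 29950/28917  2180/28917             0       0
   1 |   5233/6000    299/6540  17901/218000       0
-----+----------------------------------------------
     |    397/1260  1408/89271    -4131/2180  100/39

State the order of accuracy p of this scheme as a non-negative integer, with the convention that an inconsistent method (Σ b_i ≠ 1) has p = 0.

4

b = (397/1260, 1408/89271, -4131/2180, 100/39)
c = (0, 21/8, 10/9, 1)
Ac = (0, 0, 545/2754, 169/800)
Σ b_i: 397/1260·1 + 1408/89271·1 + (-4131/2180)·1 + 100/39·1 = 1 ✓
b·c: 1408/89271·21/8 + (-4131/2180)·10/9 + 100/39·1 = 1/2 ✓
b·c²: 1408/89271·441/64 + (-4131/2180)·100/81 + 100/39·1 = 1/3 ✓
b·Ac: (-4131/2180)·545/2754 + 100/39·169/800 = 1/6 ✓
b·c³: 1408/89271·9261/512 + (-4131/2180)·1000/729 + 100/39·1 = 1/4 ✓
b·(c∘Ac): (-4131/2180)·2725/12393 + 100/39·169/800 = 1/8 ✓
b·Ac²: (-4131/2180)·3815/7344 + 100/39·533/1280 = 1/12 ✓
b·A²c: 100/39·13/800 = 1/24 ✓; 4 stages ⇒ order 4.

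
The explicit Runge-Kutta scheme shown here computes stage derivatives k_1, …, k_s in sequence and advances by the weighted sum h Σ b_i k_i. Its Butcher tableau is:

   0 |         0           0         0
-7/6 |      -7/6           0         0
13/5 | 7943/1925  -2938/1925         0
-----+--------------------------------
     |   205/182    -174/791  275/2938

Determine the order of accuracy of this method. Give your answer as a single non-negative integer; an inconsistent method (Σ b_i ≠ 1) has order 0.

b = (205/182, -174/791, 275/2938)
c = (0, -7/6, 13/5)
Ac = (0, 0, 1469/825)
Σ b_i: 205/182·1 + (-174/791)·1 + 275/2938·1 = 1 ✓
b·c: (-174/791)·(-7/6) + 275/2938·13/5 = 1/2 ✓
b·c²: (-174/791)·49/36 + 275/2938·169/25 = 1/3 ✓
b·Ac: 275/2938·1469/825 = 1/6 ✓; 3 stages ⇒ order 3.

3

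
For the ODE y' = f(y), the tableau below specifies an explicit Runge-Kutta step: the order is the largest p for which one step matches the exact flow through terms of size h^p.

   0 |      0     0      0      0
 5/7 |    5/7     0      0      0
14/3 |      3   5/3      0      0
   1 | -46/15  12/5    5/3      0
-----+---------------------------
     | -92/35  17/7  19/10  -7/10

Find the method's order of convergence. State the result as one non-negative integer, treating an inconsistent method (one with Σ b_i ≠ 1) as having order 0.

b = (-92/35, 17/7, 19/10, -7/10)
c = (0, 5/7, 14/3, 1)
Ac = (0, 0, 25/21, 598/63)
Σ b_i: (-92/35)·1 + 17/7·1 + 19/10·1 + (-7/10)·1 = 1 ✓
b·c: 17/7·5/7 + 19/10·14/3 + (-7/10)·1 = 2911/294 ≠ 1/2 ⇒ order 1.

1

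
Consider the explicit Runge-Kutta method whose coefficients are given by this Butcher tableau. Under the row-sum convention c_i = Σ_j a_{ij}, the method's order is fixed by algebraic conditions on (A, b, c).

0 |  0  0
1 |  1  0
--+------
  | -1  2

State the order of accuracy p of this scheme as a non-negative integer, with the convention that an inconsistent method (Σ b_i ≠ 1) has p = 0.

1

b = (-1, 2)
c = (0, 1)
Σ b_i: (-1)·1 + 2·1 = 1 ✓
b·c: 2·1 = 2 ≠ 1/2 ⇒ order 1.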